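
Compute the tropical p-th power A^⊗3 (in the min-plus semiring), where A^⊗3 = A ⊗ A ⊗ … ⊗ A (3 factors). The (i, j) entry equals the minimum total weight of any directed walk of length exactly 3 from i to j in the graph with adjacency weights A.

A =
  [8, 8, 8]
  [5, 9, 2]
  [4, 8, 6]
A^⊗3 =
  [14, 18, 16]
  [12, 14, 12]
  [14, 18, 14]

Each entry (A^⊗3)_ij equals the minimum over all length-3 walks i = v_0 → v_1 → … → v_3 = j of Σ_t A[v_t][v_{t+1}]. For example, for (i, j) = (0, 2) we minimise over 9 possible intermediate vertex sequences; the minimum is 16, attained along the walk 0 → 1 → 2 → 2.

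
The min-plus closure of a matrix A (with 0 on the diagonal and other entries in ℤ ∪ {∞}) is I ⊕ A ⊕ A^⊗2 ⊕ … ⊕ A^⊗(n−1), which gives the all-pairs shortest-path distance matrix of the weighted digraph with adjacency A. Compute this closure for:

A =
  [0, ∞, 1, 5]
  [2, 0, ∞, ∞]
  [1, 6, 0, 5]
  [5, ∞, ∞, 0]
Closure =
  [0, 7, 1, 5]
  [2, 0, 3, 7]
  [1, 6, 0, 5]
  [5, 12, 6, 0]

This is the Floyd-Warshall all-pairs shortest-path computation. For each intermediate vertex k = 0, 1, …, 3, update dist[i][j] ← min(dist[i][j], dist[i][k] + dist[k][j]). The final matrix gives, for each (i, j), the minimum total weight of any directed path from i to j (possibly empty when i = j).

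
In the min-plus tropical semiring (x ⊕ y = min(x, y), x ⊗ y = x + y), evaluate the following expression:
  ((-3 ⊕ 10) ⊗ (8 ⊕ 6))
((-3 ⊕ 10) ⊗ (8 ⊕ 6)) = 3

Expand innermost to outermost. Recall ⊕ takes the minimum of its arguments and ⊗ takes their sum. Working out the expression ((-3 ⊕ 10) ⊗ (8 ⊕ 6)) gives 3.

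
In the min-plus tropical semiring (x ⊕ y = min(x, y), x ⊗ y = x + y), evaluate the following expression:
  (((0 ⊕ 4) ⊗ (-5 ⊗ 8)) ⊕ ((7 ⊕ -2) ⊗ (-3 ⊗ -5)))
(((0 ⊕ 4) ⊗ (-5 ⊗ 8)) ⊕ ((7 ⊕ -2) ⊗ (-3 ⊗ -5))) = -10

Expand innermost to outermost. Recall ⊕ takes the minimum of its arguments and ⊗ takes their sum. Working out the expression (((0 ⊕ 4) ⊗ (-5 ⊗ 8)) ⊕ ((7 ⊕ -2) ⊗ (-3 ⊗ -5))) gives -10.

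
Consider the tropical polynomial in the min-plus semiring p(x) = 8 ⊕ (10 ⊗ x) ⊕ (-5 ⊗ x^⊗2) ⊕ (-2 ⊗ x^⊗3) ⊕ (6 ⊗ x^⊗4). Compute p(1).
p(1) = -3

A tropical monomial a ⊗ x^⊗i evaluates to a + i · x. Evaluating each term at x = 1:
  Term 0 contributes 8 + 0 · 1 = 8
  Term 1 contributes 10 + 1 · 1 = 11
  Term 2 contributes -5 + 2 · 1 = -3
  Term 3 contributes -2 + 3 · 1 = 1
  Term 4 contributes 6 + 4 · 1 = 10
p(1) = ⊕ of these = min[8, 11, -3, 1, 10] = -3.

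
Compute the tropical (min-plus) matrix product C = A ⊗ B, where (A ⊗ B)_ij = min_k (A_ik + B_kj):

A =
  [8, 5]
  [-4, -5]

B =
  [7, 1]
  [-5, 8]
A ⊗ B =
  [0, 9]
  [-10, -3]

Apply the min-plus product entry-by-entry:
  C[0][0] = min over k of (A[0][0] + B[0][0] = 8 + 7 = 15, A[0][1] + B[1][0] = 5 + -5 = 0) = 0 (attained at k = 1)
  C[0][1] = min over k of (A[0][0] + B[0][1] = 8 + 1 = 9, A[0][1] + B[1][1] = 5 + 8 = 13) = 9 (attained at k = 0)
  C[1][0] = min over k of (A[1][0] + B[0][0] = -4 + 7 = 3, A[1][1] + B[1][0] = -5 + -5 = -10) = -10 (attained at k = 1)
  C[1][1] = min over k of (A[1][0] + B[0][1] = -4 + 1 = -3, A[1][1] + B[1][1] = -5 + 8 = 3) = -3 (attained at k = 0)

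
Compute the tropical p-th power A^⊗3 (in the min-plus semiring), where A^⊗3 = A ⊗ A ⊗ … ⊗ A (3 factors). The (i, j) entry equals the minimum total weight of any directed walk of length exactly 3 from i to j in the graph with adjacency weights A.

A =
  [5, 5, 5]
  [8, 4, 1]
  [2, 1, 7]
A^⊗3 =
  [8, 7, 7]
  [7, 6, 3]
  [4, 3, 6]

Each entry (A^⊗3)_ij equals the minimum over all length-3 walks i = v_0 → v_1 → … → v_3 = j of Σ_t A[v_t][v_{t+1}]. For example, for (i, j) = (0, 2) we minimise over 9 possible intermediate vertex sequences; the minimum is 7, attained along the walk 0 → 2 → 1 → 2.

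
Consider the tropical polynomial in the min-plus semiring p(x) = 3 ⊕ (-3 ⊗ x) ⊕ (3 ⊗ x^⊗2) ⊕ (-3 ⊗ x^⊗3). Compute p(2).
p(2) = -1

A tropical monomial a ⊗ x^⊗i evaluates to a + i · x. Evaluating each term at x = 2:
  Term 0 contributes 3 + 0 · 2 = 3
  Term 1 contributes -3 + 1 · 2 = -1
  Term 2 contributes 3 + 2 · 2 = 7
  Term 3 contributes -3 + 3 · 2 = 3
p(2) = ⊕ of these = min[3, -1, 7, 3] = -1.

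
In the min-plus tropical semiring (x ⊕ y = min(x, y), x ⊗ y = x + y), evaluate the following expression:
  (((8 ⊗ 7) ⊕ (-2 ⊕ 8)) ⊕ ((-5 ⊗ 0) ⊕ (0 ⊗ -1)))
(((8 ⊗ 7) ⊕ (-2 ⊕ 8)) ⊕ ((-5 ⊗ 0) ⊕ (0 ⊗ -1))) = -5

Expand innermost to outermost. Recall ⊕ takes the minimum of its arguments and ⊗ takes their sum. Working out the expression (((8 ⊗ 7) ⊕ (-2 ⊕ 8)) ⊕ ((-5 ⊗ 0) ⊕ (0 ⊗ -1))) gives -5.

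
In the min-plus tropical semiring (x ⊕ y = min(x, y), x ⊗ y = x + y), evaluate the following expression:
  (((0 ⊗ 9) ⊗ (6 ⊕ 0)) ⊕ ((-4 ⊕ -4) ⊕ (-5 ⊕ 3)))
(((0 ⊗ 9) ⊗ (6 ⊕ 0)) ⊕ ((-4 ⊕ -4) ⊕ (-5 ⊕ 3))) = -5

Expand innermost to outermost. Recall ⊕ takes the minimum of its arguments and ⊗ takes their sum. Working out the expression (((0 ⊗ 9) ⊗ (6 ⊕ 0)) ⊕ ((-4 ⊕ -4) ⊕ (-5 ⊕ 3))) gives -5.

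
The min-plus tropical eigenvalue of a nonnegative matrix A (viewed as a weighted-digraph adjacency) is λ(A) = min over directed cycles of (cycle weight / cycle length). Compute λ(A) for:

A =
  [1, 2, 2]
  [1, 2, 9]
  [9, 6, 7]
λ(A) = 1

Enumerate directed cycles and compute their means (weight / length). Sample:
  cycle 0 → 0: weight = 1, length = 1, mean = 1/1 ≈ 1.000
  cycle 1 → 1: weight = 2, length = 1, mean = 2/1 ≈ 2.000
  cycle 2 → 2: weight = 7, length = 1, mean = 7/1 ≈ 7.000
  cycle 0 → 1 → 0: weight = 3, length = 2, mean = 3/2 ≈ 1.500
  cycle 0 → 2 → 0: weight = 11, length = 2, mean = 11/2 ≈ 5.500
  cycle 1 → 0 → 1: weight = 3, length = 2, mean = 3/2 ≈ 1.500
Minimum mean = 1.000, attained e.g. along the cycle 0 → 0 with weight 1 and length 1. So λ(A) = 1/1 = 1.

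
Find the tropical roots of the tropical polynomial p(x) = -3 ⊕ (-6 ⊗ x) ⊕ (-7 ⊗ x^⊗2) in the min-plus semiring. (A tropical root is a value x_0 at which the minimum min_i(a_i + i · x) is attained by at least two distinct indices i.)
Roots: {1, 3}

Each tropical root is a break point of the lower envelope of the lines y = a_i + i · x (there are 3 lines, with slopes 0, 1, ..., 2). Only the lines that attain the minimum somewhere contribute to roots; other lines are dominated. Here the surviving (envelope) indices are i = 2, i = 1, i = 0.
Intersections between consecutive envelope lines give the roots: for adjacent envelope indices i < j the intersection is x = (a_i − a_j) / (j − i). Reading off the sorted break points: {1, 3}.
Verification: at each break x_0, at least two indices attain the minimum of min_i(a_i + i · x_0).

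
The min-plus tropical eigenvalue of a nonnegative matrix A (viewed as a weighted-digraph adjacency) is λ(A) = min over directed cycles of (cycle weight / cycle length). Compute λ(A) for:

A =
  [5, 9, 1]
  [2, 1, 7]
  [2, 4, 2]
λ(A) = 1

Enumerate directed cycles and compute their means (weight / length). Sample:
  cycle 0 → 0: weight = 5, length = 1, mean = 5/1 ≈ 5.000
  cycle 1 → 1: weight = 1, length = 1, mean = 1/1 ≈ 1.000
  cycle 2 → 2: weight = 2, length = 1, mean = 2/1 ≈ 2.000
  cycle 0 → 1 → 0: weight = 11, length = 2, mean = 11/2 ≈ 5.500
  cycle 0 → 2 → 0: weight = 3, length = 2, mean = 3/2 ≈ 1.500
  cycle 1 → 0 → 1: weight = 11, length = 2, mean = 11/2 ≈ 5.500
Minimum mean = 1.000, attained e.g. along the cycle 1 → 1 with weight 1 and length 1. So λ(A) = 1/1 = 1.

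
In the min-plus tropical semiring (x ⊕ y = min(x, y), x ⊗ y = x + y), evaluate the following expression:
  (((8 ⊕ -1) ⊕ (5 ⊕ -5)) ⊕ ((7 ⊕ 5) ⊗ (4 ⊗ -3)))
(((8 ⊕ -1) ⊕ (5 ⊕ -5)) ⊕ ((7 ⊕ 5) ⊗ (4 ⊗ -3))) = -5

Expand innermost to outermost. Recall ⊕ takes the minimum of its arguments and ⊗ takes their sum. Working out the expression (((8 ⊕ -1) ⊕ (5 ⊕ -5)) ⊕ ((7 ⊕ 5) ⊗ (4 ⊗ -3))) gives -5.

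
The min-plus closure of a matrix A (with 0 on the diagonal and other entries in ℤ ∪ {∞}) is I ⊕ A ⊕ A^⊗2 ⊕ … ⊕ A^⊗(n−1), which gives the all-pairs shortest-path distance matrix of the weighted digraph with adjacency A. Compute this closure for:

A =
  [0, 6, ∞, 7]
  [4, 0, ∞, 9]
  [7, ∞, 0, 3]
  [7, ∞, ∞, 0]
Closure =
  [0, 6, ∞, 7]
  [4, 0, ∞, 9]
  [7, 13, 0, 3]
  [7, 13, ∞, 0]

This is the Floyd-Warshall all-pairs shortest-path computation. For each intermediate vertex k = 0, 1, …, 3, update dist[i][j] ← min(dist[i][j], dist[i][k] + dist[k][j]). The final matrix gives, for each (i, j), the minimum total weight of any directed path from i to j (possibly empty when i = j).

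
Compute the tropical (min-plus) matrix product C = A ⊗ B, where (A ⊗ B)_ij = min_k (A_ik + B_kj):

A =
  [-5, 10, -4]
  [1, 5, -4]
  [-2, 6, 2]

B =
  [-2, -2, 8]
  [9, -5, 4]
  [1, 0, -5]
A ⊗ B =
  [-7, -7, -9]
  [-3, -4, -9]
  [-4, -4, -3]

Apply the min-plus product entry-by-entry:
  C[0][0] = min over k of (A[0][0] + B[0][0] = -5 + -2 = -7, A[0][1] + B[1][0] = 10 + 9 = 19, A[0][2] + B[2][0] = -4 + 1 = -3) = -7 (attained at k = 0)
  C[0][1] = min over k of (A[0][0] + B[0][1] = -5 + -2 = -7, A[0][1] + B[1][1] = 10 + -5 = 5, A[0][2] + B[2][1] = -4 + 0 = -4) = -7 (attained at k = 0)
  C[0][2] = min over k of (A[0][0] + B[0][2] = -5 + 8 = 3, A[0][1] + B[1][2] = 10 + 4 = 14, A[0][2] + B[2][2] = -4 + -5 = -9) = -9 (attained at k = 2)
  C[1][0] = min over k of (A[1][0] + B[0][0] = 1 + -2 = -1, A[1][1] + B[1][0] = 5 + 9 = 14, A[1][2] + B[2][0] = -4 + 1 = -3) = -3 (attained at k = 2)
  C[1][1] = min over k of (A[1][0] + B[0][1] = 1 + -2 = -1, A[1][1] + B[1][1] = 5 + -5 = 0, A[1][2] + B[2][1] = -4 + 0 = -4) = -4 (attained at k = 2)
  C[1][2] = min over k of (A[1][0] + B[0][2] = 1 + 8 = 9, A[1][1] + B[1][2] = 5 + 4 = 9, A[1][2] + B[2][2] = -4 + -5 = -9) = -9 (attained at k = 2)
  C[2][0] = min over k of (A[2][0] + B[0][0] = -2 + -2 = -4, A[2][1] + B[1][0] = 6 + 9 = 15, A[2][2] + B[2][0] = 2 + 1 = 3) = -4 (attained at k = 0)
  C[2][1] = min over k of (A[2][0] + B[0][1] = -2 + -2 = -4, A[2][1] + B[1][1] = 6 + -5 = 1, A[2][2] + B[2][1] = 2 + 0 = 2) = -4 (attained at k = 0)
  C[2][2] = min over k of (A[2][0] + B[0][2] = -2 + 8 = 6, A[2][1] + B[1][2] = 6 + 4 = 10, A[2][2] + B[2][2] = 2 + -5 = -3) = -3 (attained at k = 2)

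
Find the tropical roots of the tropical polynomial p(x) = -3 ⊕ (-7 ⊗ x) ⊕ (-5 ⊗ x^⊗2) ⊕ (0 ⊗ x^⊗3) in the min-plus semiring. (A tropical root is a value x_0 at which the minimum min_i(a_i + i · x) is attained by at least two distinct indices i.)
Roots: {-5, -2, 4}

Each tropical root is a break point of the lower envelope of the lines y = a_i + i · x (there are 4 lines, with slopes 0, 1, ..., 3). Only the lines that attain the minimum somewhere contribute to roots; other lines are dominated. Here the surviving (envelope) indices are i = 3, i = 2, i = 1, i = 0.
Intersections between consecutive envelope lines give the roots: for adjacent envelope indices i < j the intersection is x = (a_i − a_j) / (j − i). Reading off the sorted break points: {-5, -2, 4}.
Verification: at each break x_0, at least two indices attain the minimum of min_i(a_i + i · x_0).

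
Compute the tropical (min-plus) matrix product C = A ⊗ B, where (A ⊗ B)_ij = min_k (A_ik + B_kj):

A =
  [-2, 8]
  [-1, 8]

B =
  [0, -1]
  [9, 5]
A ⊗ B =
  [-2, -3]
  [-1, -2]

Apply the min-plus product entry-by-entry:
  C[0][0] = min over k of (A[0][0] + B[0][0] = -2 + 0 = -2, A[0][1] + B[1][0] = 8 + 9 = 17) = -2 (attained at k = 0)
  C[0][1] = min over k of (A[0][0] + B[0][1] = -2 + -1 = -3, A[0][1] + B[1][1] = 8 + 5 = 13) = -3 (attained at k = 0)
  C[1][0] = min over k of (A[1][0] + B[0][0] = -1 + 0 = -1, A[1][1] + B[1][0] = 8 + 9 = 17) = -1 (attained at k = 0)
  C[1][1] = min over k of (A[1][0] + B[0][1] = -1 + -1 = -2, A[1][1] + B[1][1] = 8 + 5 = 13) = -2 (attained at k = 0)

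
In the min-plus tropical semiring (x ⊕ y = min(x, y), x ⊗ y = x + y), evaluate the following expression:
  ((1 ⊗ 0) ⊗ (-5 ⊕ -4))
((1 ⊗ 0) ⊗ (-5 ⊕ -4)) = -4

Expand innermost to outermost. Recall ⊕ takes the minimum of its arguments and ⊗ takes their sum. Working out the expression ((1 ⊗ 0) ⊗ (-5 ⊕ -4)) gives -4.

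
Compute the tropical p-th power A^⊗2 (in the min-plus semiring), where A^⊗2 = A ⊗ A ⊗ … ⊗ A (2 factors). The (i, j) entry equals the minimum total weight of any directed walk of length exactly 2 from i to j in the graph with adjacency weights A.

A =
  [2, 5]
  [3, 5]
A^⊗2 =
  [4, 7]
  [5, 8]

Each entry (A^⊗2)_ij equals the minimum over all length-2 walks i = v_0 → v_1 → … → v_2 = j of Σ_t A[v_t][v_{t+1}]. For example, for (i, j) = (0, 1) we minimise over 2 possible intermediate vertex sequences; the minimum is 7, attained along the walk 0 → 0 → 1.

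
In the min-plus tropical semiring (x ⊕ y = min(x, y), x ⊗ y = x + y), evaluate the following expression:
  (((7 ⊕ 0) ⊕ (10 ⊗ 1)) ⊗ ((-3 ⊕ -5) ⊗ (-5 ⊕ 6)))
(((7 ⊕ 0) ⊕ (10 ⊗ 1)) ⊗ ((-3 ⊕ -5) ⊗ (-5 ⊕ 6))) = -10

Expand innermost to outermost. Recall ⊕ takes the minimum of its arguments and ⊗ takes their sum. Working out the expression (((7 ⊕ 0) ⊕ (10 ⊗ 1)) ⊗ ((-3 ⊕ -5) ⊗ (-5 ⊕ 6))) gives -10.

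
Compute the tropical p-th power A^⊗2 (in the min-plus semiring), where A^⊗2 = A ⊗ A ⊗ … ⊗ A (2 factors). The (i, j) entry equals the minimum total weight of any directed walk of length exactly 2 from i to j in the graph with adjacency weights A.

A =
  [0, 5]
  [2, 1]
A^⊗2 =
  [0, 5]
  [2, 2]

Each entry (A^⊗2)_ij equals the minimum over all length-2 walks i = v_0 → v_1 → … → v_2 = j of Σ_t A[v_t][v_{t+1}]. For example, for (i, j) = (0, 1) we minimise over 2 possible intermediate vertex sequences; the minimum is 5, attained along the walk 0 → 0 → 1.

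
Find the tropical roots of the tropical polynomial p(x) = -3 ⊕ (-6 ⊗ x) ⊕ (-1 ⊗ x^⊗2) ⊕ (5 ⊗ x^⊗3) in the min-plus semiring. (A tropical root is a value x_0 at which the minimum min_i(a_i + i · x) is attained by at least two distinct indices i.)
Roots: {-6, -5, 3}

Each tropical root is a break point of the lower envelope of the lines y = a_i + i · x (there are 4 lines, with slopes 0, 1, ..., 3). Only the lines that attain the minimum somewhere contribute to roots; other lines are dominated. Here the surviving (envelope) indices are i = 3, i = 2, i = 1, i = 0.
Intersections between consecutive envelope lines give the roots: for adjacent envelope indices i < j the intersection is x = (a_i − a_j) / (j − i). Reading off the sorted break points: {-6, -5, 3}.
Verification: at each break x_0, at least two indices attain the minimum of min_i(a_i + i · x_0).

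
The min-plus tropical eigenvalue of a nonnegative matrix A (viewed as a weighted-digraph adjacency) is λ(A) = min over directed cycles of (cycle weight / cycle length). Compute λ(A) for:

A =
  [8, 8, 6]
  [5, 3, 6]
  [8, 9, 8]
λ(A) = 3

Enumerate directed cycles and compute their means (weight / length). Sample:
  cycle 0 → 0: weight = 8, length = 1, mean = 8/1 ≈ 8.000
  cycle 1 → 1: weight = 3, length = 1, mean = 3/1 ≈ 3.000
  cycle 2 → 2: weight = 8, length = 1, mean = 8/1 ≈ 8.000
  cycle 0 → 1 → 0: weight = 13, length = 2, mean = 13/2 ≈ 6.500
  cycle 0 → 2 → 0: weight = 14, length = 2, mean = 14/2 ≈ 7.000
  cycle 1 → 0 → 1: weight = 13, length = 2, mean = 13/2 ≈ 6.500
Minimum mean = 3.000, attained e.g. along the cycle 1 → 1 with weight 3 and length 1. So λ(A) = 3/1 = 3.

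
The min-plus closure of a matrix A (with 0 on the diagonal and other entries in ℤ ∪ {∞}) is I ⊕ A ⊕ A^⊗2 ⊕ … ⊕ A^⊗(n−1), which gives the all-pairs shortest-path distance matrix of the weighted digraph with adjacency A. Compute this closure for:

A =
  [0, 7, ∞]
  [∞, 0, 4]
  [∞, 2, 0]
Closure =
  [0, 7, 11]
  [∞, 0, 4]
  [∞, 2, 0]

This is the Floyd-Warshall all-pairs shortest-path computation. For each intermediate vertex k = 0, 1, …, 2, update dist[i][j] ← min(dist[i][j], dist[i][k] + dist[k][j]). The final matrix gives, for each (i, j), the minimum total weight of any directed path from i to j (possibly empty when i = j).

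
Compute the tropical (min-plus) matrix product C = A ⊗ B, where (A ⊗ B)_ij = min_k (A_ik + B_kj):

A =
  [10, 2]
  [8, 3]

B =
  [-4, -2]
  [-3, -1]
A ⊗ B =
  [-1, 1]
  [0, 2]

Apply the min-plus product entry-by-entry:
  C[0][0] = min over k of (A[0][0] + B[0][0] = 10 + -4 = 6, A[0][1] + B[1][0] = 2 + -3 = -1) = -1 (attained at k = 1)
  C[0][1] = min over k of (A[0][0] + B[0][1] = 10 + -2 = 8, A[0][1] + B[1][1] = 2 + -1 = 1) = 1 (attained at k = 1)
  C[1][0] = min over k of (A[1][0] + B[0][0] = 8 + -4 = 4, A[1][1] + B[1][0] = 3 + -3 = 0) = 0 (attained at k = 1)
  C[1][1] = min over k of (A[1][0] + B[0][1] = 8 + -2 = 6, A[1][1] + B[1][1] = 3 + -1 = 2) = 2 (attained at k = 1)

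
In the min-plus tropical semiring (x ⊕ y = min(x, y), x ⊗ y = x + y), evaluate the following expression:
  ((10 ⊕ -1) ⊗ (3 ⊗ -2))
((10 ⊕ -1) ⊗ (3 ⊗ -2)) = 0

Expand innermost to outermost. Recall ⊕ takes the minimum of its arguments and ⊗ takes their sum. Working out the expression ((10 ⊕ -1) ⊗ (3 ⊗ -2)) gives 0.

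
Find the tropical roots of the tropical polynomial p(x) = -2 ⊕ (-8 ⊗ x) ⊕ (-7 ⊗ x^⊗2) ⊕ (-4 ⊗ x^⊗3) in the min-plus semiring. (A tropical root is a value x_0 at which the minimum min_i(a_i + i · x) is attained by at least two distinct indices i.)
Roots: {-3, -1, 6}

Each tropical root is a break point of the lower envelope of the lines y = a_i + i · x (there are 4 lines, with slopes 0, 1, ..., 3). Only the lines that attain the minimum somewhere contribute to roots; other lines are dominated. Here the surviving (envelope) indices are i = 3, i = 2, i = 1, i = 0.
Intersections between consecutive envelope lines give the roots: for adjacent envelope indices i < j the intersection is x = (a_i − a_j) / (j − i). Reading off the sorted break points: {-3, -1, 6}.
Verification: at each break x_0, at least two indices attain the minimum of min_i(a_i + i · x_0).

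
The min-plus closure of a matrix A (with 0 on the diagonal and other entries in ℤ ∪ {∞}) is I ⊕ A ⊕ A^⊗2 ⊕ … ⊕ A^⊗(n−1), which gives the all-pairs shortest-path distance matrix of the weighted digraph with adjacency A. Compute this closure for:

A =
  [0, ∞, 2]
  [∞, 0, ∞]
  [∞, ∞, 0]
Closure =
  [0, ∞, 2]
  [∞, 0, ∞]
  [∞, ∞, 0]

This is the Floyd-Warshall all-pairs shortest-path computation. For each intermediate vertex k = 0, 1, …, 2, update dist[i][j] ← min(dist[i][j], dist[i][k] + dist[k][j]). The final matrix gives, for each (i, j), the minimum total weight of any directed path from i to j (possibly empty when i = j).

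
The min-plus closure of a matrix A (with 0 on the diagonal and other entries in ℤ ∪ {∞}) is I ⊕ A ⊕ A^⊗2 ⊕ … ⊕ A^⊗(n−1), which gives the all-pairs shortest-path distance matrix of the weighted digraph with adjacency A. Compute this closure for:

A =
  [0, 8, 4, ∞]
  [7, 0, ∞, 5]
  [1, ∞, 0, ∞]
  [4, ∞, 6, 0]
Closure =
  [0, 8, 4, 13]
  [7, 0, 11, 5]
  [1, 9, 0, 14]
  [4, 12, 6, 0]

This is the Floyd-Warshall all-pairs shortest-path computation. For each intermediate vertex k = 0, 1, …, 3, update dist[i][j] ← min(dist[i][j], dist[i][k] + dist[k][j]). The final matrix gives, for each (i, j), the minimum total weight of any directed path from i to j (possibly empty when i = j).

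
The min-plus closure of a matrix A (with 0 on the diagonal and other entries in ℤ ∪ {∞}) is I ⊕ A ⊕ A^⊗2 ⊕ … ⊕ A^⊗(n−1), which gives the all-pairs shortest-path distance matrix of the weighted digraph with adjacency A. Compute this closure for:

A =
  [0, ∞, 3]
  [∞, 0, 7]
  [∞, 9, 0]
Closure =
  [0, 12, 3]
  [∞, 0, 7]
  [∞, 9, 0]

This is the Floyd-Warshall all-pairs shortest-path computation. For each intermediate vertex k = 0, 1, …, 2, update dist[i][j] ← min(dist[i][j], dist[i][k] + dist[k][j]). The final matrix gives, for each (i, j), the minimum total weight of any directed path from i to j (possibly empty when i = j).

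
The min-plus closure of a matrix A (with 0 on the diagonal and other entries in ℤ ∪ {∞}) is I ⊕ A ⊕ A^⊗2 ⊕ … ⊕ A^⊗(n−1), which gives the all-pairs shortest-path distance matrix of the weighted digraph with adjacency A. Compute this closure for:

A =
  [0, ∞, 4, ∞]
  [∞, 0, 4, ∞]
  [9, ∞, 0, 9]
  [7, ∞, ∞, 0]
Closure =
  [0, ∞, 4, 13]
  [13, 0, 4, 13]
  [9, ∞, 0, 9]
  [7, ∞, 11, 0]

This is the Floyd-Warshall all-pairs shortest-path computation. For each intermediate vertex k = 0, 1, …, 3, update dist[i][j] ← min(dist[i][j], dist[i][k] + dist[k][j]). The final matrix gives, for each (i, j), the minimum total weight of any directed path from i to j (possibly empty when i = j).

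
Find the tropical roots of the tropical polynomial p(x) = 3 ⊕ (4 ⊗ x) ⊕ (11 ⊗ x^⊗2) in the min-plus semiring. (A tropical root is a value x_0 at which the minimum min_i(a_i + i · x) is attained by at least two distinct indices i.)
Roots: {-7, -1}

Each tropical root is a break point of the lower envelope of the lines y = a_i + i · x (there are 3 lines, with slopes 0, 1, ..., 2). Only the lines that attain the minimum somewhere contribute to roots; other lines are dominated. Here the surviving (envelope) indices are i = 2, i = 1, i = 0.
Intersections between consecutive envelope lines give the roots: for adjacent envelope indices i < j the intersection is x = (a_i − a_j) / (j − i). Reading off the sorted break points: {-7, -1}.
Verification: at each break x_0, at least two indices attain the minimum of min_i(a_i + i · x_0).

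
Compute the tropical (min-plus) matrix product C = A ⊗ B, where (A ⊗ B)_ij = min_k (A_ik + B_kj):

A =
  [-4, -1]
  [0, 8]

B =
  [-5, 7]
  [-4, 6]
A ⊗ B =
  [-9, 3]
  [-5, 7]

Apply the min-plus product entry-by-entry:
  C[0][0] = min over k of (A[0][0] + B[0][0] = -4 + -5 = -9, A[0][1] + B[1][0] = -1 + -4 = -5) = -9 (attained at k = 0)
  C[0][1] = min over k of (A[0][0] + B[0][1] = -4 + 7 = 3, A[0][1] + B[1][1] = -1 + 6 = 5) = 3 (attained at k = 0)
  C[1][0] = min over k of (A[1][0] + B[0][0] = 0 + -5 = -5, A[1][1] + B[1][0] = 8 + -4 = 4) = -5 (attained at k = 0)
  C[1][1] = min over k of (A[1][0] + B[0][1] = 0 + 7 = 7, A[1][1] + B[1][1] = 8 + 6 = 14) = 7 (attained at k = 0)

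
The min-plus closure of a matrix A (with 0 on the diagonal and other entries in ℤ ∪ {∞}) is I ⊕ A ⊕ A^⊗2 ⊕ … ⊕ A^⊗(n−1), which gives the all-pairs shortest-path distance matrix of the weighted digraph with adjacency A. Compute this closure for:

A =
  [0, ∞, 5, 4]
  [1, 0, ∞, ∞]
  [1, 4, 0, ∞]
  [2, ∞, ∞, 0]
Closure =
  [0, 9, 5, 4]
  [1, 0, 6, 5]
  [1, 4, 0, 5]
  [2, 11, 7, 0]

This is the Floyd-Warshall all-pairs shortest-path computation. For each intermediate vertex k = 0, 1, …, 3, update dist[i][j] ← min(dist[i][j], dist[i][k] + dist[k][j]). The final matrix gives, for each (i, j), the minimum total weight of any directed path from i to j (possibly empty when i = j).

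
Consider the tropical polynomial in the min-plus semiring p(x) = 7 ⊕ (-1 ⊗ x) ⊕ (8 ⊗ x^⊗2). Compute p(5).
p(5) = 4

A tropical monomial a ⊗ x^⊗i evaluates to a + i · x. Evaluating each term at x = 5:
  Term 0 contributes 7 + 0 · 5 = 7
  Term 1 contributes -1 + 1 · 5 = 4
  Term 2 contributes 8 + 2 · 5 = 18
p(5) = ⊕ of these = min[7, 4, 18] = 4.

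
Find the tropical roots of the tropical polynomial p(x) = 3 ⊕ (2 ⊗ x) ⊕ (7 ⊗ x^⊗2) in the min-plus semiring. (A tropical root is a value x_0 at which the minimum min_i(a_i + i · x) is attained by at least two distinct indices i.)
Roots: {-5, 1}

Each tropical root is a break point of the lower envelope of the lines y = a_i + i · x (there are 3 lines, with slopes 0, 1, ..., 2). Only the lines that attain the minimum somewhere contribute to roots; other lines are dominated. Here the surviving (envelope) indices are i = 2, i = 1, i = 0.
Intersections between consecutive envelope lines give the roots: for adjacent envelope indices i < j the intersection is x = (a_i − a_j) / (j − i). Reading off the sorted break points: {-5, 1}.
Verification: at each break x_0, at least two indices attain the minimum of min_i(a_i + i · x_0).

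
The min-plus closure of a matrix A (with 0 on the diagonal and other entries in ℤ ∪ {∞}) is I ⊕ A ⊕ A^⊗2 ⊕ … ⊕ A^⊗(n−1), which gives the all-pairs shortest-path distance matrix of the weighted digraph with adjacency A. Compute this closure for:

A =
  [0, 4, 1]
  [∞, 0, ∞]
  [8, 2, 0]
Closure =
  [0, 3, 1]
  [∞, 0, ∞]
  [8, 2, 0]

This is the Floyd-Warshall all-pairs shortest-path computation. For each intermediate vertex k = 0, 1, …, 2, update dist[i][j] ← min(dist[i][j], dist[i][k] + dist[k][j]). The final matrix gives, for each (i, j), the minimum total weight of any directed path from i to j (possibly empty when i = j).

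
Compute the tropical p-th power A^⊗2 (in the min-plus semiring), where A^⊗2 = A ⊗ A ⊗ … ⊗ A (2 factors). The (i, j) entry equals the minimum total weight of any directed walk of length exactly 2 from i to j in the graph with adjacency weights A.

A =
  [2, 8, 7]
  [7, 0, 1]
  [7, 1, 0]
A^⊗2 =
  [4, 8, 7]
  [7, 0, 1]
  [7, 1, 0]

Each entry (A^⊗2)_ij equals the minimum over all length-2 walks i = v_0 → v_1 → … → v_2 = j of Σ_t A[v_t][v_{t+1}]. For example, for (i, j) = (0, 2) we minimise over 3 possible intermediate vertex sequences; the minimum is 7, attained along the walk 0 → 2 → 2.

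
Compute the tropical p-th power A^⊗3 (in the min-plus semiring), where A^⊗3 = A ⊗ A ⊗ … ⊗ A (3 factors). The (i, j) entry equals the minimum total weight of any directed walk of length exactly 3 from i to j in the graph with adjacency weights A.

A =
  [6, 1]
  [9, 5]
A^⊗3 =
  [15, 11]
  [19, 15]

Each entry (A^⊗3)_ij equals the minimum over all length-3 walks i = v_0 → v_1 → … → v_3 = j of Σ_t A[v_t][v_{t+1}]. For example, for (i, j) = (0, 1) we minimise over 4 possible intermediate vertex sequences; the minimum is 11, attained along the walk 0 → 1 → 0 → 1.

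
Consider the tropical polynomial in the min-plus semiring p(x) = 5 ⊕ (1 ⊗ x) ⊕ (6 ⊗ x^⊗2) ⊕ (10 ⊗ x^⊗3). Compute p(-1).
p(-1) = 0

A tropical monomial a ⊗ x^⊗i evaluates to a + i · x. Evaluating each term at x = -1:
  Term 0 contributes 5 + 0 · -1 = 5
  Term 1 contributes 1 + 1 · -1 = 0
  Term 2 contributes 6 + 2 · -1 = 4
  Term 3 contributes 10 + 3 · -1 = 7
p(-1) = ⊕ of these = min[5, 0, 4, 7] = 0.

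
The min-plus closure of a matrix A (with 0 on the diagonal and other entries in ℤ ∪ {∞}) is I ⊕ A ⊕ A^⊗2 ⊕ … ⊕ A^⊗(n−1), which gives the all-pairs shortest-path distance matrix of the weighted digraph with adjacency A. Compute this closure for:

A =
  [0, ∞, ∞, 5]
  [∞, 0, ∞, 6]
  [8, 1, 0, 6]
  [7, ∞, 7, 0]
Closure =
  [0, 13, 12, 5]
  [13, 0, 13, 6]
  [8, 1, 0, 6]
  [7, 8, 7, 0]

This is the Floyd-Warshall all-pairs shortest-path computation. For each intermediate vertex k = 0, 1, …, 3, update dist[i][j] ← min(dist[i][j], dist[i][k] + dist[k][j]). The final matrix gives, for each (i, j), the minimum total weight of any directed path from i to j (possibly empty when i = j).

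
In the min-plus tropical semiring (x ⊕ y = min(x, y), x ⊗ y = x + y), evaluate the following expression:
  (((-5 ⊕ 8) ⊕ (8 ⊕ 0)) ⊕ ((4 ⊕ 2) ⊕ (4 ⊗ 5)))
(((-5 ⊕ 8) ⊕ (8 ⊕ 0)) ⊕ ((4 ⊕ 2) ⊕ (4 ⊗ 5))) = -5

Expand innermost to outermost. Recall ⊕ takes the minimum of its arguments and ⊗ takes their sum. Working out the expression (((-5 ⊕ 8) ⊕ (8 ⊕ 0)) ⊕ ((4 ⊕ 2) ⊕ (4 ⊗ 5))) gives -5.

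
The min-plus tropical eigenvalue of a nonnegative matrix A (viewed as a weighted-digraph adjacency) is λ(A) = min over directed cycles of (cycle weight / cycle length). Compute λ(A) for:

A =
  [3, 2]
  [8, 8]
λ(A) = 3

Enumerate directed cycles and compute their means (weight / length). Sample:
  cycle 0 → 0: weight = 3, length = 1, mean = 3/1 ≈ 3.000
  cycle 1 → 1: weight = 8, length = 1, mean = 8/1 ≈ 8.000
  cycle 0 → 1 → 0: weight = 10, length = 2, mean = 10/2 ≈ 5.000
  cycle 1 → 0 → 1: weight = 10, length = 2, mean = 10/2 ≈ 5.000
Minimum mean = 3.000, attained e.g. along the cycle 0 → 0 with weight 3 and length 1. So λ(A) = 3/1 = 3.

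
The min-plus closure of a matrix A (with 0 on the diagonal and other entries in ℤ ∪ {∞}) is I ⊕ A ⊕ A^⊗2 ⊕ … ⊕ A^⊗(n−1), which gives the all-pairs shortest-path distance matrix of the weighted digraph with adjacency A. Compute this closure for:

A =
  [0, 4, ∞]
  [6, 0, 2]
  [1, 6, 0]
Closure =
  [0, 4, 6]
  [3, 0, 2]
  [1, 5, 0]

This is the Floyd-Warshall all-pairs shortest-path computation. For each intermediate vertex k = 0, 1, …, 2, update dist[i][j] ← min(dist[i][j], dist[i][k] + dist[k][j]). The final matrix gives, for each (i, j), the minimum total weight of any directed path from i to j (possibly empty when i = j).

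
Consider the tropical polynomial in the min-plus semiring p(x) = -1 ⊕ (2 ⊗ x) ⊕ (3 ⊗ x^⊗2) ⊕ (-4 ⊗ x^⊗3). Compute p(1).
p(1) = -1

A tropical monomial a ⊗ x^⊗i evaluates to a + i · x. Evaluating each term at x = 1:
  Term 0 contributes -1 + 0 · 1 = -1
  Term 1 contributes 2 + 1 · 1 = 3
  Term 2 contributes 3 + 2 · 1 = 5
  Term 3 contributes -4 + 3 · 1 = -1
p(1) = ⊕ of these = min[-1, 3, 5, -1] = -1.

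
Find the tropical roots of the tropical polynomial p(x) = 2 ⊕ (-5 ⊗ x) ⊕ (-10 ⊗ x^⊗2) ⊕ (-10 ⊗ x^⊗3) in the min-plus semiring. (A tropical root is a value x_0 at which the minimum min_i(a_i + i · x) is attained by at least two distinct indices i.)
Roots: {0, 5, 7}

Each tropical root is a break point of the lower envelope of the lines y = a_i + i · x (there are 4 lines, with slopes 0, 1, ..., 3). Only the lines that attain the minimum somewhere contribute to roots; other lines are dominated. Here the surviving (envelope) indices are i = 3, i = 2, i = 1, i = 0.
Intersections between consecutive envelope lines give the roots: for adjacent envelope indices i < j the intersection is x = (a_i − a_j) / (j − i). Reading off the sorted break points: {0, 5, 7}.
Verification: at each break x_0, at least two indices attain the minimum of min_i(a_i + i · x_0).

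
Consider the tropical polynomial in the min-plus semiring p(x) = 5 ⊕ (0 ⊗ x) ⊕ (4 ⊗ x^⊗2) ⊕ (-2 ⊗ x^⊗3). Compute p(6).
p(6) = 5

A tropical monomial a ⊗ x^⊗i evaluates to a + i · x. Evaluating each term at x = 6:
  Term 0 contributes 5 + 0 · 6 = 5
  Term 1 contributes 0 + 1 · 6 = 6
  Term 2 contributes 4 + 2 · 6 = 16
  Term 3 contributes -2 + 3 · 6 = 16
p(6) = ⊕ of these = min[5, 6, 16, 16] = 5.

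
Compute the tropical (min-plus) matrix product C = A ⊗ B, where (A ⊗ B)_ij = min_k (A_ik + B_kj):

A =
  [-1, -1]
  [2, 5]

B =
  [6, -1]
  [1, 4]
A ⊗ B =
  [0, -2]
  [6, 1]

Apply the min-plus product entry-by-entry:
  C[0][0] = min over k of (A[0][0] + B[0][0] = -1 + 6 = 5, A[0][1] + B[1][0] = -1 + 1 = 0) = 0 (attained at k = 1)
  C[0][1] = min over k of (A[0][0] + B[0][1] = -1 + -1 = -2, A[0][1] + B[1][1] = -1 + 4 = 3) = -2 (attained at k = 0)
  C[1][0] = min over k of (A[1][0] + B[0][0] = 2 + 6 = 8, A[1][1] + B[1][0] = 5 + 1 = 6) = 6 (attained at k = 1)
  C[1][1] = min over k of (A[1][0] + B[0][1] = 2 + -1 = 1, A[1][1] + B[1][1] = 5 + 4 = 9) = 1 (attained at k = 0)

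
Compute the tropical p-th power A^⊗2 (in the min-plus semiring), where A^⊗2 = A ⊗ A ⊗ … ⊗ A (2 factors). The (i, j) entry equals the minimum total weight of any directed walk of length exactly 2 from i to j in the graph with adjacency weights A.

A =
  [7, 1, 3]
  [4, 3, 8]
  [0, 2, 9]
A^⊗2 =
  [3, 4, 9]
  [7, 5, 7]
  [6, 1, 3]

Each entry (A^⊗2)_ij equals the minimum over all length-2 walks i = v_0 → v_1 → … → v_2 = j of Σ_t A[v_t][v_{t+1}]. For example, for (i, j) = (0, 2) we minimise over 3 possible intermediate vertex sequences; the minimum is 9, attained along the walk 0 → 1 → 2.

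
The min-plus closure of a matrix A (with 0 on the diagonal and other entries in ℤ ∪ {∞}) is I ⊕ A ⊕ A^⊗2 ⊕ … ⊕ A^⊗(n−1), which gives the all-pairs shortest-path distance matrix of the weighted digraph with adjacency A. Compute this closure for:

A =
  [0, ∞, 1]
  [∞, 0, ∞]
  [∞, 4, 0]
Closure =
  [0, 5, 1]
  [∞, 0, ∞]
  [∞, 4, 0]

This is the Floyd-Warshall all-pairs shortest-path computation. For each intermediate vertex k = 0, 1, …, 2, update dist[i][j] ← min(dist[i][j], dist[i][k] + dist[k][j]). The final matrix gives, for each (i, j), the minimum total weight of any directed path from i to j (possibly empty when i = j).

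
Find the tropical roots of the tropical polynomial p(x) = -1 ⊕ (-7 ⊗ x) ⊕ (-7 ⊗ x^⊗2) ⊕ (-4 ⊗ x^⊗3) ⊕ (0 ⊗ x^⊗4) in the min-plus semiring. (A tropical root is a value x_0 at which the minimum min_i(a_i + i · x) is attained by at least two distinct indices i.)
Roots: {-4, -3, 0, 6}

Each tropical root is a break point of the lower envelope of the lines y = a_i + i · x (there are 5 lines, with slopes 0, 1, ..., 4). Only the lines that attain the minimum somewhere contribute to roots; other lines are dominated. Here the surviving (envelope) indices are i = 4, i = 3, i = 2, i = 1, i = 0.
Intersections between consecutive envelope lines give the roots: for adjacent envelope indices i < j the intersection is x = (a_i − a_j) / (j − i). Reading off the sorted break points: {-4, -3, 0, 6}.
Verification: at each break x_0, at least two indices attain the minimum of min_i(a_i + i · x_0).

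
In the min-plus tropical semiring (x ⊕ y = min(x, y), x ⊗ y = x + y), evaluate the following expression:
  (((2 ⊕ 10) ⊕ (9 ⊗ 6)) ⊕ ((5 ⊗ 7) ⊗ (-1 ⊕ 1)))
(((2 ⊕ 10) ⊕ (9 ⊗ 6)) ⊕ ((5 ⊗ 7) ⊗ (-1 ⊕ 1))) = 2

Expand innermost to outermost. Recall ⊕ takes the minimum of its arguments and ⊗ takes their sum. Working out the expression (((2 ⊕ 10) ⊕ (9 ⊗ 6)) ⊕ ((5 ⊗ 7) ⊗ (-1 ⊕ 1))) gives 2.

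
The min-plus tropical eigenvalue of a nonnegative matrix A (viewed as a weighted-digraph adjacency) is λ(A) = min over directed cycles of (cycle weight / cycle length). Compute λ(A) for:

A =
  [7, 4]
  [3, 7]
λ(A) = 7/2

Enumerate directed cycles and compute their means (weight / length). Sample:
  cycle 0 → 0: weight = 7, length = 1, mean = 7/1 ≈ 7.000
  cycle 1 → 1: weight = 7, length = 1, mean = 7/1 ≈ 7.000
  cycle 0 → 1 → 0: weight = 7, length = 2, mean = 7/2 ≈ 3.500
  cycle 1 → 0 → 1: weight = 7, length = 2, mean = 7/2 ≈ 3.500
Minimum mean = 3.500, attained e.g. along the cycle 0 → 1 → 0 with weight 7 and length 2. So λ(A) = 7/2 = 7/2.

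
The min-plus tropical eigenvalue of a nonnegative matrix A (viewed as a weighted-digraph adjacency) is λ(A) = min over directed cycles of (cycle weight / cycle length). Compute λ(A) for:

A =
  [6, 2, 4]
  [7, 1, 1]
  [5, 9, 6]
λ(A) = 1

Enumerate directed cycles and compute their means (weight / length). Sample:
  cycle 0 → 0: weight = 6, length = 1, mean = 6/1 ≈ 6.000
  cycle 1 → 1: weight = 1, length = 1, mean = 1/1 ≈ 1.000
  cycle 2 → 2: weight = 6, length = 1, mean = 6/1 ≈ 6.000
  cycle 0 → 1 → 0: weight = 9, length = 2, mean = 9/2 ≈ 4.500
  cycle 0 → 2 → 0: weight = 9, length = 2, mean = 9/2 ≈ 4.500
  cycle 1 → 0 → 1: weight = 9, length = 2, mean = 9/2 ≈ 4.500
Minimum mean = 1.000, attained e.g. along the cycle 1 → 1 with weight 1 and length 1. So λ(A) = 1/1 = 1.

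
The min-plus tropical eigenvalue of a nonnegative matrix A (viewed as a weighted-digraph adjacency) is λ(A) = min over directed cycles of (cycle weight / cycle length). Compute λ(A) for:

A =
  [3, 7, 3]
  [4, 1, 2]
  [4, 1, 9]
λ(A) = 1

Enumerate directed cycles and compute their means (weight / length). Sample:
  cycle 0 → 0: weight = 3, length = 1, mean = 3/1 ≈ 3.000
  cycle 1 → 1: weight = 1, length = 1, mean = 1/1 ≈ 1.000
  cycle 2 → 2: weight = 9, length = 1, mean = 9/1 ≈ 9.000
  cycle 0 → 1 → 0: weight = 11, length = 2, mean = 11/2 ≈ 5.500
  cycle 0 → 2 → 0: weight = 7, length = 2, mean = 7/2 ≈ 3.500
  cycle 1 → 0 → 1: weight = 11, length = 2, mean = 11/2 ≈ 5.500
Minimum mean = 1.000, attained e.g. along the cycle 1 → 1 with weight 1 and length 1. So λ(A) = 1/1 = 1.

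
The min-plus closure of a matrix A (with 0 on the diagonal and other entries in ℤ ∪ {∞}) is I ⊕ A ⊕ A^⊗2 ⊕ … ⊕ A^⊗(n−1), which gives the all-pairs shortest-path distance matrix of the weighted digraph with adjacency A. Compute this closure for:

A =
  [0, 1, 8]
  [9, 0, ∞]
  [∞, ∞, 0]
Closure =
  [0, 1, 8]
  [9, 0, 17]
  [∞, ∞, 0]

This is the Floyd-Warshall all-pairs shortest-path computation. For each intermediate vertex k = 0, 1, …, 2, update dist[i][j] ← min(dist[i][j], dist[i][k] + dist[k][j]). The final matrix gives, for each (i, j), the minimum total weight of any directed path from i to j (possibly empty when i = j).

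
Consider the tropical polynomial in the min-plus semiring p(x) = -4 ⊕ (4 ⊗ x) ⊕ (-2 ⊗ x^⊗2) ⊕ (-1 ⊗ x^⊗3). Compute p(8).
p(8) = -4

A tropical monomial a ⊗ x^⊗i evaluates to a + i · x. Evaluating each term at x = 8:
  Term 0 contributes -4 + 0 · 8 = -4
  Term 1 contributes 4 + 1 · 8 = 12
  Term 2 contributes -2 + 2 · 8 = 14
  Term 3 contributes -1 + 3 · 8 = 23
p(8) = ⊕ of these = min[-4, 12, 14, 23] = -4.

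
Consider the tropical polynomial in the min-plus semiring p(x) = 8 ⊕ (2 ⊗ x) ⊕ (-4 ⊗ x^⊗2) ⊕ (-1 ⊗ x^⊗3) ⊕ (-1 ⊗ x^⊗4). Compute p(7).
p(7) = 8

A tropical monomial a ⊗ x^⊗i evaluates to a + i · x. Evaluating each term at x = 7:
  Term 0 contributes 8 + 0 · 7 = 8
  Term 1 contributes 2 + 1 · 7 = 9
  Term 2 contributes -4 + 2 · 7 = 10
  Term 3 contributes -1 + 3 · 7 = 20
  Term 4 contributes -1 + 4 · 7 = 27
p(7) = ⊕ of these = min[8, 9, 10, 20, 27] = 8.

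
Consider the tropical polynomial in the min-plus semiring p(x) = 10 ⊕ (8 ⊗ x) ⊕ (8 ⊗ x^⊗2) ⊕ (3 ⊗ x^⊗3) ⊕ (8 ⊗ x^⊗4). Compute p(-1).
p(-1) = 0

A tropical monomial a ⊗ x^⊗i evaluates to a + i · x. Evaluating each term at x = -1:
  Term 0 contributes 10 + 0 · -1 = 10
  Term 1 contributes 8 + 1 · -1 = 7
  Term 2 contributes 8 + 2 · -1 = 6
  Term 3 contributes 3 + 3 · -1 = 0
  Term 4 contributes 8 + 4 · -1 = 4
p(-1) = ⊕ of these = min[10, 7, 6, 0, 4] = 0.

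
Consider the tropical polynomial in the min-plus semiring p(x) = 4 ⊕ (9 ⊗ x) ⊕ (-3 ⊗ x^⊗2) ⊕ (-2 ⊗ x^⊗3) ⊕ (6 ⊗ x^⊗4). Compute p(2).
p(2) = 1

A tropical monomial a ⊗ x^⊗i evaluates to a + i · x. Evaluating each term at x = 2:
  Term 0 contributes 4 + 0 · 2 = 4
  Term 1 contributes 9 + 1 · 2 = 11
  Term 2 contributes -3 + 2 · 2 = 1
  Term 3 contributes -2 + 3 · 2 = 4
  Term 4 contributes 6 + 4 · 2 = 14
p(2) = ⊕ of these = min[4, 11, 1, 4, 14] = 1.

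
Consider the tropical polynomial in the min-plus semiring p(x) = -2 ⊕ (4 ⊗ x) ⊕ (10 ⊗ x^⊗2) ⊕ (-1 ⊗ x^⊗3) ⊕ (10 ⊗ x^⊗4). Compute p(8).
p(8) = -2

A tropical monomial a ⊗ x^⊗i evaluates to a + i · x. Evaluating each term at x = 8:
  Term 0 contributes -2 + 0 · 8 = -2
  Term 1 contributes 4 + 1 · 8 = 12
  Term 2 contributes 10 + 2 · 8 = 26
  Term 3 contributes -1 + 3 · 8 = 23
  Term 4 contributes 10 + 4 · 8 = 42
p(8) = ⊕ of these = min[-2, 12, 26, 23, 42] = -2.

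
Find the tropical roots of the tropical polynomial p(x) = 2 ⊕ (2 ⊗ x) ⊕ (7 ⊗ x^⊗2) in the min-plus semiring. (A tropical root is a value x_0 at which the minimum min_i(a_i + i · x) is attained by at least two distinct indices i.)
Roots: {-5, 0}

Each tropical root is a break point of the lower envelope of the lines y = a_i + i · x (there are 3 lines, with slopes 0, 1, ..., 2). Only the lines that attain the minimum somewhere contribute to roots; other lines are dominated. Here the surviving (envelope) indices are i = 2, i = 1, i = 0.
Intersections between consecutive envelope lines give the roots: for adjacent envelope indices i < j the intersection is x = (a_i − a_j) / (j − i). Reading off the sorted break points: {-5, 0}.
Verification: at each break x_0, at least two indices attain the minimum of min_i(a_i + i · x_0).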